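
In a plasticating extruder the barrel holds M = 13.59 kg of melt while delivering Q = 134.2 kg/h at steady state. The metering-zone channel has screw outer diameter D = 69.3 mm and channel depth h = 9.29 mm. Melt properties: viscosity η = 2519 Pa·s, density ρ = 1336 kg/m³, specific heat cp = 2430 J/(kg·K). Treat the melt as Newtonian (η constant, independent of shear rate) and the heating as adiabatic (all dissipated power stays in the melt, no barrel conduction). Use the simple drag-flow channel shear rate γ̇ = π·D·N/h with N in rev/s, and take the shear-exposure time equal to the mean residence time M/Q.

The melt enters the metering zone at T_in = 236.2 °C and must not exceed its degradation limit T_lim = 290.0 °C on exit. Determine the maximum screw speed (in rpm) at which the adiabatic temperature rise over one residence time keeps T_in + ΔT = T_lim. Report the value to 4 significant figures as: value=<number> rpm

value=35.31 rpm

Throughput in SI: Q_s = 134.2 kg/h ÷ 3600 s/h = 0.0372778 kg/s
Mean residence time: t_res = M/Q_s = 13.59 kg / 0.0372778 kg/s = 364.56 s
D = 69.3 mm = 0.0693 m;  h = 9.29 mm = 0.00929 m
Allowable rise: ΔT_a = T_lim − T_in = 290.0 − 236.2 = 53.8 K
γ̇_max² = ΔT_a·ρ·cp / (η·t_res) = [53.8 × 1336 × 2430] / [2519 × 364.56] = 190.194 s⁻²
γ̇_max = sqrt(190.194) = 13.7911 s⁻¹
N_max = γ̇_max·h / (π·D) = 13.7911 · 0.00929 / (π · 0.0693) = 0.588479 rev/s = 35.3088 rpm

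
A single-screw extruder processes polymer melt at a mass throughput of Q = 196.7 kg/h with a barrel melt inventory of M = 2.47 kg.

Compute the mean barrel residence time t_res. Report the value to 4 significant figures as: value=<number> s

value=45.21 s

Q_s = Q / 3600 = 196.7 / 3600 = 0.0546389 kg/s
t_res = M / Q_s = 2.47 / 0.0546389 = 45.2059 s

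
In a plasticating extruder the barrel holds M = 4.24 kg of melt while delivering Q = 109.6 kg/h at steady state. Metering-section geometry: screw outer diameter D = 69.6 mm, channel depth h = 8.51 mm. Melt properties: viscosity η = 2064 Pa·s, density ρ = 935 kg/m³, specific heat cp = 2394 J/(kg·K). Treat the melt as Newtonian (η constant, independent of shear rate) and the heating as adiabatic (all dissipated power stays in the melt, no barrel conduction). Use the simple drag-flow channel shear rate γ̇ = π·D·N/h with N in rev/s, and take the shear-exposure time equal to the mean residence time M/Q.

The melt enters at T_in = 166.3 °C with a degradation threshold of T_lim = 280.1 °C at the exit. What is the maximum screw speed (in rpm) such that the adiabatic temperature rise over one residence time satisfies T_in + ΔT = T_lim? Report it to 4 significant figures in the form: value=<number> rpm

Convert throughput: Q = 109.6 kg/h = 109.6/3600 = 0.0304444 kg/s
Mean residence time: t_res = M/Q_s = 4.24 kg / 0.0304444 kg/s = 139.27 s
Geometry in SI: D = 69.6 mm → 0.0696 m, h = 8.51 mm → 0.00851 m
ΔT_a = T_lim − T_in = 280.1 − 166.3 = 113.8 K
Invert ΔT = ηγ̇²t_res/(ρcp) for γ̇: γ̇_max² = ΔT_a ρ cp / (η t_res) = 113.8·935·2394 / (2064·139.27) = 886.157 s⁻²
Take the square root: γ̇_max = √(886.157) = 29.7684 s⁻¹
N_max = γ̇_max·h / (π·D) = 29.7684 · 0.00851 / (π · 0.0696) = 1.15858 rev/s = 69.5147 rpm

value=69.51 rpm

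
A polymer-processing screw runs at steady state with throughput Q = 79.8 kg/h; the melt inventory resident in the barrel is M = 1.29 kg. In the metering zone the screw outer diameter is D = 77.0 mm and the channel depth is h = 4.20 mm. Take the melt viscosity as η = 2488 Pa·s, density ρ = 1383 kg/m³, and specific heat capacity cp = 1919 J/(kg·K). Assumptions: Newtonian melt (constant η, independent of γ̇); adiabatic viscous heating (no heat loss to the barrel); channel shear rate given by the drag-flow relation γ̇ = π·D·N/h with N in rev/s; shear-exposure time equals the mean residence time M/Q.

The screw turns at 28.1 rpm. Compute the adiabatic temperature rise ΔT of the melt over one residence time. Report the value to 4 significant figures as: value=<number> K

value=39.69 K

Convert throughput: Q = 79.8 kg/h = 79.8/3600 = 0.0221667 kg/s
Mean residence time: t_res = M/Q_s = 1.29 kg / 0.0221667 kg/s = 58.1955 s
Convert to SI: D = 0.077 m, h = 0.0042 m, N = 28.1/60 = 0.468333 rev/s
γ̇ = π·D·N / h = π · 0.077 · 0.468333 / 0.0042 = 26.9741 s⁻¹
ΔT = η·γ̇²·t_res/(ρ·cp) = [2488 × 26.9741² × 58.1955] / [1383 × 1919] = 39.695 K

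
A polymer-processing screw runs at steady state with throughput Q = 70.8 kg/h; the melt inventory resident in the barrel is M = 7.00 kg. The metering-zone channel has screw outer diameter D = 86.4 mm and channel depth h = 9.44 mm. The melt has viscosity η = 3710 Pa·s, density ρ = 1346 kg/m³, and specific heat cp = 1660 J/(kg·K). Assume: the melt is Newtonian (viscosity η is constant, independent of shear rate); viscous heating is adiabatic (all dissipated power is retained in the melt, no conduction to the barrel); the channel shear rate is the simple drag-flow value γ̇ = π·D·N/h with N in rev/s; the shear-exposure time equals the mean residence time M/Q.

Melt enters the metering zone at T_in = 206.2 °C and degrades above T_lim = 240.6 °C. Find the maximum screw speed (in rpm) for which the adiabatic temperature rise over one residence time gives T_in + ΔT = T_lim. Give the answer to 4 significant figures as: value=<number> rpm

value=15.92 rpm

Convert throughput: Q = 70.8 kg/h = 70.8/3600 = 0.0196667 kg/s
Mean residence time: t_res = M/Q_s = 7.00 kg / 0.0196667 kg/s = 355.932 s
D = 86.4 mm = 0.0864 m;  h = 9.44 mm = 0.00944 m
ΔT_a = T_lim − T_in = 240.6 °C − 206.2 °C = 34.4 K
Invert ΔT = ηγ̇²t_res/(ρcp) for γ̇: γ̇_max² = ΔT_a ρ cp / (η t_res) = 34.4·1346·1660 / (3710·355.932) = 58.2064 s⁻²
γ̇_max = √58.2064 = 7.62931 s⁻¹
Solve γ̇ = πDN/h for N: N_max = γ̇_max·h/(π·D) = 7.62931 × 0.00944 / (π × 0.0864) = 0.265334 rev/s = 15.9201 rpm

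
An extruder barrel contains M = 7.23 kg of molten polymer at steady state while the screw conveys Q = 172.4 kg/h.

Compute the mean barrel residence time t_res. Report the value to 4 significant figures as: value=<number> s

Throughput in SI: Q_s = 172.4 kg/h ÷ 3600 s/h = 0.0478889 kg/s
Mean residence time: t_res = M/Q_s = 7.23 kg / 0.0478889 kg/s = 150.974 s

value=151.0 s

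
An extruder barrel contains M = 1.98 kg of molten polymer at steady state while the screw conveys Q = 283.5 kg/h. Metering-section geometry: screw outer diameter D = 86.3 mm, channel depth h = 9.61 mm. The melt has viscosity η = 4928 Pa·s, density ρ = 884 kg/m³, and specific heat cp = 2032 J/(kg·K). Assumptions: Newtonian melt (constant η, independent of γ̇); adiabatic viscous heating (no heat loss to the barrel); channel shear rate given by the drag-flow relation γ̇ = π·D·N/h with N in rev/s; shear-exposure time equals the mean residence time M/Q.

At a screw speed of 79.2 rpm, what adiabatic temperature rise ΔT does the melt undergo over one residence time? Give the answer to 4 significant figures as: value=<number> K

Throughput in SI: Q_s = 283.5 kg/h ÷ 3600 s/h = 0.07875 kg/s
Mean residence time: t_res = M/Q_s = 1.98 kg / 0.07875 kg/s = 25.1429 s
Geometry in metres: D = 86.3 mm → 0.0863 m, h = 9.61 mm → 0.00961 m; screw speed N = 79.2 rpm = 1.32 rev/s
γ̇ = π D N / h = (π)(0.0863)(1.32) / 0.00961 = 37.2401 s⁻¹
ΔT = η·γ̇²·t_res / (ρ·cp) = 4928 · (37.2401)² · 25.1429 / (884 · 2032) = 95.6603 K

value=95.66 K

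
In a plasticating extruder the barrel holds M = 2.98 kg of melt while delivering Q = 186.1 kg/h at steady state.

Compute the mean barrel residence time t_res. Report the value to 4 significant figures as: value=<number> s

Convert throughput: Q = 186.1 kg/h = 186.1/3600 = 0.0516944 kg/s
Mean residence time: t_res = M/Q_s = 2.98 kg / 0.0516944 kg/s = 57.6464 s

value=57.65 s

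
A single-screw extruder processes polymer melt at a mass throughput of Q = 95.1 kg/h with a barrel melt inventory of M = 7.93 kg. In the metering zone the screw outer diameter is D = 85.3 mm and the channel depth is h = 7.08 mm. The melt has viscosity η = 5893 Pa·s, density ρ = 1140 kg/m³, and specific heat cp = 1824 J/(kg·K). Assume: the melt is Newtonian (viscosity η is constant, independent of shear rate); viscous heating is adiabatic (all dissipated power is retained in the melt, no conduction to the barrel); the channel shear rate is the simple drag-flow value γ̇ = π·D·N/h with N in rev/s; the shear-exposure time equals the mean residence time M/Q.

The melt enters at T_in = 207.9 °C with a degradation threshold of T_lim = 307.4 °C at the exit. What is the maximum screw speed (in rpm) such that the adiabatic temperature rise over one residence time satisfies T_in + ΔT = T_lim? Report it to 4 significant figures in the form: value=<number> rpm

Q_s = Q / 3600 = 95.1 / 3600 = 0.0264167 kg/s
t_res = M / Q_s = 7.93 / 0.0264167 = 300.189 s
Geometry in SI: D = 85.3 mm → 0.0853 m, h = 7.08 mm → 0.00708 m
ΔT_a = T_lim − T_in = 307.4 − 207.9 = 99.5 K
γ̇_max² = ΔT_a·ρ·cp / (η·t_res) = [99.5 × 1140 × 1824] / [5893 × 300.189] = 116.956 s⁻²
γ̇_max = sqrt(116.956) = 10.8146 s⁻¹
N_max = γ̇_max h / (πD) = 10.8146·0.00708/(π·0.0853) = 0.285723 rev/s → ×60 = 17.1434 rpm

value=17.14 rpm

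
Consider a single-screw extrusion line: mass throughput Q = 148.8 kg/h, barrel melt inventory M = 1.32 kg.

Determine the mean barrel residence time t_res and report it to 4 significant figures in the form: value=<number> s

value=31.94 s

Throughput in SI: Q_s = 148.8 kg/h ÷ 3600 s/h = 0.0413333 kg/s
t_res = M / Q_s = 1.32 ÷ 0.0413333 = 31.9355 s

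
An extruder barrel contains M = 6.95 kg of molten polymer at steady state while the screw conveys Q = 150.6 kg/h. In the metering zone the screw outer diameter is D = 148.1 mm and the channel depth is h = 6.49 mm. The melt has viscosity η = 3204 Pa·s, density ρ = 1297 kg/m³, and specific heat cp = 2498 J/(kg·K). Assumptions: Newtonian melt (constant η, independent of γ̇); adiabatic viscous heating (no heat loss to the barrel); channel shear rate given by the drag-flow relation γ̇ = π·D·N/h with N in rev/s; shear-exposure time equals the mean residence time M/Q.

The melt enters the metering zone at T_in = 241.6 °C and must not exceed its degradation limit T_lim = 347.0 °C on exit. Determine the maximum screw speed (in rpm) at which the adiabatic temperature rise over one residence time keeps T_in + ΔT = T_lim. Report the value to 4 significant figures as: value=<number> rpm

value=21.20 rpm

Q_s = Q / 3600 = 150.6 / 3600 = 0.0418333 kg/s
t_res = M / Q_s = 6.95 ÷ 0.0418333 = 166.135 s
Convert to metres: D = 0.1481 m, h = 0.00649 m
ΔT_a = T_lim − T_in = 347.0 − 241.6 = 105.4 K
Invert ΔT = ηγ̇²t_res/(ρcp) for γ̇: γ̇_max² = ΔT_a ρ cp / (η t_res) = 105.4·1297·2498 / (3204·166.135) = 641.532 s⁻²
γ̇_max = sqrt(641.532) = 25.3285 s⁻¹
N_max = γ̇_max h / (πD) = 25.3285·0.00649/(π·0.1481) = 0.353304 rev/s → ×60 = 21.1983 rpm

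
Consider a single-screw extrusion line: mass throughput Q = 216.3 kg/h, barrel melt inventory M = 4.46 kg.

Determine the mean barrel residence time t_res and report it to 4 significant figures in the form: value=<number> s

value=74.23 s

Throughput in SI: Q_s = 216.3 kg/h ÷ 3600 s/h = 0.0600833 kg/s
Mean residence time: t_res = M/Q_s = 4.46 kg / 0.0600833 kg/s = 74.2302 s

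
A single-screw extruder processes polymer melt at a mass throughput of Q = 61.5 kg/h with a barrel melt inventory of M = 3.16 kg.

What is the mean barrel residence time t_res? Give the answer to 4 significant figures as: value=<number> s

value=185.0 s

Throughput in SI: Q_s = 61.5 kg/h ÷ 3600 s/h = 0.0170833 kg/s
t_res = M / Q_s = 3.16 / 0.0170833 = 184.976 s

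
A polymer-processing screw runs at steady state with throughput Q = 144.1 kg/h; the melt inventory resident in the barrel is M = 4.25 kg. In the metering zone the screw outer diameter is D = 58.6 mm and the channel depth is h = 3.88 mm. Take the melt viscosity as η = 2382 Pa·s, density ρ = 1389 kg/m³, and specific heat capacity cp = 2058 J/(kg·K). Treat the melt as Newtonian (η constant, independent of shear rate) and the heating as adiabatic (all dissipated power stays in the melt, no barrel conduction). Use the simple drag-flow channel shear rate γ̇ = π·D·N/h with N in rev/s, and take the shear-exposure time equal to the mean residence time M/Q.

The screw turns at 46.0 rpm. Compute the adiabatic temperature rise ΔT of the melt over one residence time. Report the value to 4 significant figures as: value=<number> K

value=117.1 K

Q_s = Q / 3600 = 144.1 / 3600 = 0.0400278 kg/s
Mean residence time: t_res = M/Q_s = 4.25 kg / 0.0400278 kg/s = 106.176 s
D = 58.6 mm = 0.0586 m;  h = 3.88 mm = 0.00388 m;  N = 46.0 rpm / 60 = 0.766667 rev/s
Shear rate: γ̇ = πDN/h = π·0.0586·0.766667/0.00388 = 36.3766 s⁻¹
ΔT = η·γ̇²·t_res / (ρ·cp) = 2382 · (36.3766)² · 106.176 / (1389 · 2058) = 117.076 K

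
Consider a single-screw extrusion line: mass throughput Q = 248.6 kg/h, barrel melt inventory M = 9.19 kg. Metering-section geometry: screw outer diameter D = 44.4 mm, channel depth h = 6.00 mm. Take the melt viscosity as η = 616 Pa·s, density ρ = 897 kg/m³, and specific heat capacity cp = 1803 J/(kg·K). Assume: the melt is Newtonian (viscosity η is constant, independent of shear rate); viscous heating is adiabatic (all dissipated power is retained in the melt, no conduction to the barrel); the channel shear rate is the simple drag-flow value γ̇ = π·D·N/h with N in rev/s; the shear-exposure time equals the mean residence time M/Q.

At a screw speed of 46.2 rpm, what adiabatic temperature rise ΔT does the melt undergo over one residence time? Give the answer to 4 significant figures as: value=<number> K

Throughput in SI: Q_s = 248.6 kg/h ÷ 3600 s/h = 0.0690556 kg/s
Mean residence time: t_res = M/Q_s = 9.19 kg / 0.0690556 kg/s = 133.081 s
D = 44.4 mm = 0.0444 m;  h = 6.00 mm = 0.006 m;  N = 46.2 rpm / 60 = 0.77 rev/s
γ̇ = π D N / h = (π)(0.0444)(0.77) / 0.006 = 17.9008 s⁻¹
Adiabatic rise: ΔT = η γ̇² t_res / (ρ cp) = 616·(17.9008)²·133.081 / (897·1803) = 16.2425 K

value=16.24 K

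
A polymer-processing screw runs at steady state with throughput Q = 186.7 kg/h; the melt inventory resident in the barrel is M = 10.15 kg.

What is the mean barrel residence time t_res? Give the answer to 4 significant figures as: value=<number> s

value=195.7 s

Q_s = Q / 3600 = 186.7 / 3600 = 0.0518611 kg/s
t_res = M / Q_s = 10.15 / 0.0518611 = 195.715 s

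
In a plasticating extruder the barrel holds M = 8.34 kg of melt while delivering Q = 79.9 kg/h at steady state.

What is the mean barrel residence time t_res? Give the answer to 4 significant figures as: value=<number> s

value=375.8 s

Q_s = Q / 3600 = 79.9 / 3600 = 0.0221944 kg/s
t_res = M / Q_s = 8.34 / 0.0221944 = 375.77 s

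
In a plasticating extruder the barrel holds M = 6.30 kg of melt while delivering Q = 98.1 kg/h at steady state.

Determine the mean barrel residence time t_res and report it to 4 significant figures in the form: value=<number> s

Q_s = Q / 3600 = 98.1 / 3600 = 0.02725 kg/s
Mean residence time: t_res = M/Q_s = 6.30 kg / 0.02725 kg/s = 231.193 s

value=231.2 s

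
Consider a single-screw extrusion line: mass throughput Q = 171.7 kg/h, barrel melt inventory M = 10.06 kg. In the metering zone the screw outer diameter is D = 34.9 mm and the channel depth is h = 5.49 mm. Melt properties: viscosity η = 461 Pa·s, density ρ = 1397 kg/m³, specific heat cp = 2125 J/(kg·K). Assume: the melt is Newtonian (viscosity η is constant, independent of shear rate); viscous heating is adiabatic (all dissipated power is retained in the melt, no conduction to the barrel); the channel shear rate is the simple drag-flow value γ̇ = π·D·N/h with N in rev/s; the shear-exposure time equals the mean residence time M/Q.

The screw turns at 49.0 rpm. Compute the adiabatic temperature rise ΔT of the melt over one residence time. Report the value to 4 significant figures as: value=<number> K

value=8.713 K

Convert throughput: Q = 171.7 kg/h = 171.7/3600 = 0.0476944 kg/s
Mean residence time: t_res = M/Q_s = 10.06 kg / 0.0476944 kg/s = 210.926 s
D = 34.9 mm = 0.0349 m;  h = 5.49 mm = 0.00549 m;  N = 49.0 rpm / 60 = 0.816667 rev/s
γ̇ = π·D·N / h = π · 0.0349 · 0.816667 / 0.00549 = 16.3098 s⁻¹
ΔT = η·γ̇²·t_res / (ρ·cp) = 461 · (16.3098)² · 210.926 / (1397 · 2125) = 8.71307 K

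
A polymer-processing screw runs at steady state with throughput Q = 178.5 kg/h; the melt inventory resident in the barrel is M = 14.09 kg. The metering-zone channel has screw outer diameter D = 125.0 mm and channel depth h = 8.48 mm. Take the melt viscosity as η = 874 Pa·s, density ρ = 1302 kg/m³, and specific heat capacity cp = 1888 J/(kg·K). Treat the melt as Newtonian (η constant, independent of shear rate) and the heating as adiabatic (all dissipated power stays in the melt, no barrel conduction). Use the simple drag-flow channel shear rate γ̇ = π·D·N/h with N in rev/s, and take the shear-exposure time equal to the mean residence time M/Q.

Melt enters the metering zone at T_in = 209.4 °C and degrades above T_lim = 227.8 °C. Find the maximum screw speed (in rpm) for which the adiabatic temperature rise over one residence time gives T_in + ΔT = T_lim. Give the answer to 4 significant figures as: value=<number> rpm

value=17.48 rpm

Throughput in SI: Q_s = 178.5 kg/h ÷ 3600 s/h = 0.0495833 kg/s
t_res = M / Q_s = 14.09 ÷ 0.0495833 = 284.168 s
Convert to metres: D = 0.125 m, h = 0.00848 m
ΔT_a = T_lim − T_in = 227.8 − 209.4 = 18.4 K
Invert ΔT = ηγ̇²t_res/(ρcp) for γ̇: γ̇_max² = ΔT_a ρ cp / (η t_res) = 18.4·1302·1888 / (874·284.168) = 182.114 s⁻²
Take the square root: γ̇_max = √(182.114) = 13.495 s⁻¹
Solve γ̇ = πDN/h for N: N_max = γ̇_max·h/(π·D) = 13.495 × 0.00848 / (π × 0.125) = 0.291412 rev/s = 17.4847 rpm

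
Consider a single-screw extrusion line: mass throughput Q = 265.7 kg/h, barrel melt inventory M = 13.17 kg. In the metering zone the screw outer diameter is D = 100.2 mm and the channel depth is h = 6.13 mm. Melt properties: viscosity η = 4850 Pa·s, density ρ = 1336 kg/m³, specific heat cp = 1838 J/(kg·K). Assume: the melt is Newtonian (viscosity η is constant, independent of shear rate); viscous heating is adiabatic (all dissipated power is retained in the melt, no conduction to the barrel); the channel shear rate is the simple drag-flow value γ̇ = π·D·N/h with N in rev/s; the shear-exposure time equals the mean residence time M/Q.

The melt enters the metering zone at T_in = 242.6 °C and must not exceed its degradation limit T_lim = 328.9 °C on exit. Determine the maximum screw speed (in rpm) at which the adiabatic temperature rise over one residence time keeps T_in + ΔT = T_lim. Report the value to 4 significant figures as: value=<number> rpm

Q_s = Q / 3600 = 265.7 / 3600 = 0.0738056 kg/s
Mean residence time: t_res = M/Q_s = 13.17 kg / 0.0738056 kg/s = 178.442 s
D = 100.2 mm = 0.1002 m;  h = 6.13 mm = 0.00613 m
Allowable rise: ΔT_a = T_lim − T_in = 328.9 − 242.6 = 86.3 K
Invert ΔT = ηγ̇²t_res/(ρcp) for γ̇: γ̇_max² = ΔT_a ρ cp / (η t_res) = 86.3·1336·1838 / (4850·178.442) = 244.864 s⁻²
γ̇_max = sqrt(244.864) = 15.6481 s⁻¹
N_max = γ̇_max·h / (π·D) = 15.6481 · 0.00613 / (π · 0.1002) = 0.304723 rev/s = 18.2834 rpm

value=18.28 rpm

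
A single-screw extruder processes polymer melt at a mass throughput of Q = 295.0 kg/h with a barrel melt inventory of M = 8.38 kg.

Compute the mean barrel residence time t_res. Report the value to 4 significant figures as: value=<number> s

value=102.3 s

Convert throughput: Q = 295.0 kg/h = 295.0/3600 = 0.0819444 kg/s
t_res = M / Q_s = 8.38 ÷ 0.0819444 = 102.264 s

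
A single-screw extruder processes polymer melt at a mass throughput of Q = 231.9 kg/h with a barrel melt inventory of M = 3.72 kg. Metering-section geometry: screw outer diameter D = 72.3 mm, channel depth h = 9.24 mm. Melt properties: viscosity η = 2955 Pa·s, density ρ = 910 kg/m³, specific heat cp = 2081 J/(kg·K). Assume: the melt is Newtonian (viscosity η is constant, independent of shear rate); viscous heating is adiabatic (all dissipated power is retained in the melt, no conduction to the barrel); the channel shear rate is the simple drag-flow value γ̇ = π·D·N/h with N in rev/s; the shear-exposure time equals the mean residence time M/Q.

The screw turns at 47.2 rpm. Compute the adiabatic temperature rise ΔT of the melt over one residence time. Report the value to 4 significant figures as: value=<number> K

Q_s = Q / 3600 = 231.9 / 3600 = 0.0644167 kg/s
t_res = M / Q_s = 3.72 / 0.0644167 = 57.749 s
Geometry in metres: D = 72.3 mm → 0.0723 m, h = 9.24 mm → 0.00924 m; screw speed N = 47.2 rpm = 0.786667 rev/s
Shear rate: γ̇ = πDN/h = π·0.0723·0.786667/0.00924 = 19.3378 s⁻¹
ΔT = η·γ̇²·t_res / (ρ·cp) = 2955 · (19.3378)² · 57.749 / (910 · 2081) = 33.6979 K

value=33.70 K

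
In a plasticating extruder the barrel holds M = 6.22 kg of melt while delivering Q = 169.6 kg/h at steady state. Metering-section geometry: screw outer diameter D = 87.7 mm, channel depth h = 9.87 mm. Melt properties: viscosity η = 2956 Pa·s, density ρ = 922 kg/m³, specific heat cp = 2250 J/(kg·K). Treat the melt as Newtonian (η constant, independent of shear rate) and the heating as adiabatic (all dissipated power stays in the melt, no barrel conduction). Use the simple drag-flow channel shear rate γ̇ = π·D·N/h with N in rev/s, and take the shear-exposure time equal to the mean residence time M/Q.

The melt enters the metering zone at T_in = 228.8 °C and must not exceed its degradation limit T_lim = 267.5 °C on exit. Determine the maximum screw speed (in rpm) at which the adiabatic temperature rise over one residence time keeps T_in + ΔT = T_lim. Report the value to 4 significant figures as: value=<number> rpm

Convert throughput: Q = 169.6 kg/h = 169.6/3600 = 0.0471111 kg/s
t_res = M / Q_s = 6.22 ÷ 0.0471111 = 132.028 s
D = 87.7 mm = 0.0877 m;  h = 9.87 mm = 0.00987 m
ΔT_a = T_lim − T_in = 267.5 − 228.8 = 38.7 K
γ̇_max² = ΔT_a·ρ·cp / (η·t_res) = [38.7 × 922 × 2250] / [2956 × 132.028] = 205.709 s⁻²
γ̇_max = sqrt(205.709) = 14.3426 s⁻¹
N_max = γ̇_max·h / (π·D) = 14.3426 · 0.00987 / (π · 0.0877) = 0.5138 rev/s = 30.828 rpm

value=30.83 rpm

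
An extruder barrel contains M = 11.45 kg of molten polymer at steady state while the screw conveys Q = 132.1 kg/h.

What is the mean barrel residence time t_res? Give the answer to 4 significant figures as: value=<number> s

value=312.0 s

Convert throughput: Q = 132.1 kg/h = 132.1/3600 = 0.0366944 kg/s
t_res = M / Q_s = 11.45 ÷ 0.0366944 = 312.036 s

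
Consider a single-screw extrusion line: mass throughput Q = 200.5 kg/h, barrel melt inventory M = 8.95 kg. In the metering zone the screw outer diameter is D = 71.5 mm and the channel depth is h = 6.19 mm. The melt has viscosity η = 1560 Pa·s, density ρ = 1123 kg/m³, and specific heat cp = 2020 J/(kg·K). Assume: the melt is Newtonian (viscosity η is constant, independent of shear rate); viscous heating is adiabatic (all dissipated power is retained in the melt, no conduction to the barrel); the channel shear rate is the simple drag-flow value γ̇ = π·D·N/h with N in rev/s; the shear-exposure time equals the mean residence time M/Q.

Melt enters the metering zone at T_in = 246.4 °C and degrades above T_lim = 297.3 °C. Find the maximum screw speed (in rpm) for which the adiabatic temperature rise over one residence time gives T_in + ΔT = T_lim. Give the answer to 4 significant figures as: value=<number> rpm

Convert throughput: Q = 200.5 kg/h = 200.5/3600 = 0.0556944 kg/s
Mean residence time: t_res = M/Q_s = 8.95 kg / 0.0556944 kg/s = 160.698 s
Geometry in SI: D = 71.5 mm → 0.0715 m, h = 6.19 mm → 0.00619 m
Allowable rise: ΔT_a = T_lim − T_in = 297.3 − 246.4 = 50.9 K
Invert ΔT = ηγ̇²t_res/(ρcp) for γ̇: γ̇_max² = ΔT_a ρ cp / (η t_res) = 50.9·1123·2020 / (1560·160.698) = 460.589 s⁻²
Take the square root: γ̇_max = √(460.589) = 21.4613 s⁻¹
N_max = γ̇_max·h / (π·D) = 21.4613 · 0.00619 / (π · 0.0715) = 0.591414 rev/s = 35.4848 rpm

value=35.48 rpm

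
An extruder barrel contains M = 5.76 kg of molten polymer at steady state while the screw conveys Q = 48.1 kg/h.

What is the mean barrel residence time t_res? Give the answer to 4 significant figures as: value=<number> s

Convert throughput: Q = 48.1 kg/h = 48.1/3600 = 0.0133611 kg/s
t_res = M / Q_s = 5.76 ÷ 0.0133611 = 431.102 s

value=431.1 s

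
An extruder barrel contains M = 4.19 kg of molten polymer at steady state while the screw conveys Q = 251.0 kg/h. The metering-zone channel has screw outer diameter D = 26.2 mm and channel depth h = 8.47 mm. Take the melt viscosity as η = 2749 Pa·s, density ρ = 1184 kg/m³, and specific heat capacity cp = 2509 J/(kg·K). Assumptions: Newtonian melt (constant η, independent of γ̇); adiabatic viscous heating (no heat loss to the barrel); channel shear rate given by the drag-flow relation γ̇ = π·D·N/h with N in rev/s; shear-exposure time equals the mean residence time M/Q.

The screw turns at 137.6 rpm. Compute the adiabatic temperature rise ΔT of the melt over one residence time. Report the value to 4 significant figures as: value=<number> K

value=27.62 K

Convert throughput: Q = 251.0 kg/h = 251.0/3600 = 0.0697222 kg/s
Mean residence time: t_res = M/Q_s = 4.19 kg / 0.0697222 kg/s = 60.0956 s
Geometry in metres: D = 26.2 mm → 0.0262 m, h = 8.47 mm → 0.00847 m; screw speed N = 137.6 rpm = 2.29333 rev/s
γ̇ = π·D·N / h = π · 0.0262 · 2.29333 / 0.00847 = 22.2861 s⁻¹
Adiabatic rise: ΔT = η γ̇² t_res / (ρ cp) = 2749·(22.2861)²·60.0956 / (1184·2509) = 27.6207 K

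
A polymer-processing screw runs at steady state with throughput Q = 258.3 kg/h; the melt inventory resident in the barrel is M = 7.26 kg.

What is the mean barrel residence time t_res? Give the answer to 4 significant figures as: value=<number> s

value=101.2 s

Convert throughput: Q = 258.3 kg/h = 258.3/3600 = 0.07175 kg/s
t_res = M / Q_s = 7.26 / 0.07175 = 101.185 s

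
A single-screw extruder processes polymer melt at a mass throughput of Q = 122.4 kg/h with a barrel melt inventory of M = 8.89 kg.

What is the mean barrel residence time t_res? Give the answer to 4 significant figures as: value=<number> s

Throughput in SI: Q_s = 122.4 kg/h ÷ 3600 s/h = 0.034 kg/s
Mean residence time: t_res = M/Q_s = 8.89 kg / 0.034 kg/s = 261.471 s

value=261.5 s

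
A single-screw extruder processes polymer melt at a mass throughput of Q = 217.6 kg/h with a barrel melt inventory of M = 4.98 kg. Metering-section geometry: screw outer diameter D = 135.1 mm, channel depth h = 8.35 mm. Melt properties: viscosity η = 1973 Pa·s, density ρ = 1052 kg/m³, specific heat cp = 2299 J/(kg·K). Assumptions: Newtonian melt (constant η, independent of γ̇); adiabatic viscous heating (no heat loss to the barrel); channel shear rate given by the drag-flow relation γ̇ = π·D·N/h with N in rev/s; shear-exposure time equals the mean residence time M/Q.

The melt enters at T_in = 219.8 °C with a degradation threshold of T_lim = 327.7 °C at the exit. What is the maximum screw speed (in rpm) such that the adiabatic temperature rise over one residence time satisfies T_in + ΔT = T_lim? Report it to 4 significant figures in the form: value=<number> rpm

Throughput in SI: Q_s = 217.6 kg/h ÷ 3600 s/h = 0.0604444 kg/s
t_res = M / Q_s = 4.98 / 0.0604444 = 82.3897 s
D = 135.1 mm = 0.1351 m;  h = 8.35 mm = 0.00835 m
ΔT_a = T_lim − T_in = 327.7 °C − 219.8 °C = 107.9 K
γ̇_max² = ΔT_a·ρ·cp/(η·t_res) = 107.9·1052·2299/(1973·82.3897) = 1605.37 s⁻²
Take the square root: γ̇_max = √(1605.37) = 40.0671 s⁻¹
Solve γ̇ = πDN/h for N: N_max = γ̇_max·h/(π·D) = 40.0671 × 0.00835 / (π × 0.1351) = 0.78826 rev/s = 47.2956 rpm

value=47.30 rpm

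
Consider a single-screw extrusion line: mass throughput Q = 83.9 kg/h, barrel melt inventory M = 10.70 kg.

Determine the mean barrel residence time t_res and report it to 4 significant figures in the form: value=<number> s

value=459.1 s

Q_s = Q / 3600 = 83.9 / 3600 = 0.0233056 kg/s
Mean residence time: t_res = M/Q_s = 10.70 kg / 0.0233056 kg/s = 459.118 s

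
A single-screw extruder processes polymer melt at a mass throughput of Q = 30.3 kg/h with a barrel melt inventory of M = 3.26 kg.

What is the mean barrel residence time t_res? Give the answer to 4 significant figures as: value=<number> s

Throughput in SI: Q_s = 30.3 kg/h ÷ 3600 s/h = 0.00841667 kg/s
t_res = M / Q_s = 3.26 ÷ 0.00841667 = 387.327 s

value=387.3 s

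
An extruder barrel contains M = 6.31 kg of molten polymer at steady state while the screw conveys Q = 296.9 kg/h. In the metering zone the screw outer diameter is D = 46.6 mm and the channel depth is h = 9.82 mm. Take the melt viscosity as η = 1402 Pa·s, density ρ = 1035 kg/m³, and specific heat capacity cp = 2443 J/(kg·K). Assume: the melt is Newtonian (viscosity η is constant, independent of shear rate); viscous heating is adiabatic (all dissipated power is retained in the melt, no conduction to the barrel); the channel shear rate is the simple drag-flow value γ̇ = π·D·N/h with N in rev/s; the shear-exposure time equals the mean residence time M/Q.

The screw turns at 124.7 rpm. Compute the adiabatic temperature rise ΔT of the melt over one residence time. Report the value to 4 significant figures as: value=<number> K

Convert throughput: Q = 296.9 kg/h = 296.9/3600 = 0.0824722 kg/s
t_res = M / Q_s = 6.31 / 0.0824722 = 76.5106 s
D = 46.6 mm = 0.0466 m;  h = 9.82 mm = 0.00982 m;  N = 124.7 rpm / 60 = 2.07833 rev/s
γ̇ = π D N / h = (π)(0.0466)(2.07833) / 0.00982 = 30.9841 s⁻¹
Adiabatic rise: ΔT = η γ̇² t_res / (ρ cp) = 1402·(30.9841)²·76.5106 / (1035·2443) = 40.7272 K

value=40.73 K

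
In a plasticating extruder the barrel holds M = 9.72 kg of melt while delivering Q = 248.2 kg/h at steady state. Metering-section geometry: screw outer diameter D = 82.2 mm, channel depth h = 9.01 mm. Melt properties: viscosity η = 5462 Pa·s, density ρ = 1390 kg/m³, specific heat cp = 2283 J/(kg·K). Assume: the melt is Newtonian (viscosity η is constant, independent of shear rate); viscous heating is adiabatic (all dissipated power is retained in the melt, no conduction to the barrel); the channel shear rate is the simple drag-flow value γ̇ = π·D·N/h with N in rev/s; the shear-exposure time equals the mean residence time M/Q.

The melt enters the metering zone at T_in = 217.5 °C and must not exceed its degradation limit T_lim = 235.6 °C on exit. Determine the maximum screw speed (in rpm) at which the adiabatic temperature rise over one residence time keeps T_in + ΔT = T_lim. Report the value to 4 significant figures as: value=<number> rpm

value=18.08 rpm

Throughput in SI: Q_s = 248.2 kg/h ÷ 3600 s/h = 0.0689444 kg/s
Mean residence time: t_res = M/Q_s = 9.72 kg / 0.0689444 kg/s = 140.983 s
Geometry in SI: D = 82.2 mm → 0.0822 m, h = 9.01 mm → 0.00901 m
Allowable rise: ΔT_a = T_lim − T_in = 235.6 − 217.5 = 18.1 K
Invert ΔT = ηγ̇²t_res/(ρcp) for γ̇: γ̇_max² = ΔT_a ρ cp / (η t_res) = 18.1·1390·2283 / (5462·140.983) = 74.59 s⁻²
Take the square root: γ̇_max = √(74.59) = 8.63655 s⁻¹
N_max = γ̇_max h / (πD) = 8.63655·0.00901/(π·0.0822) = 0.301331 rev/s → ×60 = 18.0798 rpm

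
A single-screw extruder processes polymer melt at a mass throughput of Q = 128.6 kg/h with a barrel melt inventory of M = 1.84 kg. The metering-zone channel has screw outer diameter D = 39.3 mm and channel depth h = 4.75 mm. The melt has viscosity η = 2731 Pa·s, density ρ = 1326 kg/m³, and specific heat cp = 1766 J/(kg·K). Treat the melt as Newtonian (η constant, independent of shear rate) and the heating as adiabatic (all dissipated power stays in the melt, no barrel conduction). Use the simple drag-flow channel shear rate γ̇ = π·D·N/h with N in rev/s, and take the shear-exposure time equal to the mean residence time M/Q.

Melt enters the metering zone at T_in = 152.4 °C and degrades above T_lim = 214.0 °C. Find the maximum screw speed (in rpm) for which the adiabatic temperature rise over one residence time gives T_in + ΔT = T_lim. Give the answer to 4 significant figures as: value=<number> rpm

value=73.92 rpm

Convert throughput: Q = 128.6 kg/h = 128.6/3600 = 0.0357222 kg/s
t_res = M / Q_s = 1.84 ÷ 0.0357222 = 51.5086 s
D = 39.3 mm = 0.0393 m;  h = 4.75 mm = 0.00475 m
ΔT_a = T_lim − T_in = 214.0 − 152.4 = 61.6 K
γ̇_max² = ΔT_a·ρ·cp/(η·t_res) = 61.6·1326·1766/(2731·51.5086) = 1025.45 s⁻²
γ̇_max = √1025.45 = 32.0226 s⁻¹
N_max = γ̇_max·h / (π·D) = 32.0226 · 0.00475 / (π · 0.0393) = 1.23199 rev/s = 73.9196 rpm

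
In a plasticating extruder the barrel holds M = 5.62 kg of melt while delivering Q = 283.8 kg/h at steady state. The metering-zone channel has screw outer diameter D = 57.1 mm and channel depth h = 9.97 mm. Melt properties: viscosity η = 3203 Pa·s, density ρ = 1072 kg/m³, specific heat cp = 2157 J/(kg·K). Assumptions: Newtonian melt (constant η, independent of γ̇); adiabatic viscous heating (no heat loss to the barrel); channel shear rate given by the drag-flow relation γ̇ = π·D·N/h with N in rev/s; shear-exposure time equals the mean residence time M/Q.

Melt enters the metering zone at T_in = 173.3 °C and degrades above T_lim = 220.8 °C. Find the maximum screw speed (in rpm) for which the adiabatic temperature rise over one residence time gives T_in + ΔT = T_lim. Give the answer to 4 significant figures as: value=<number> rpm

value=73.14 rpm

Throughput in SI: Q_s = 283.8 kg/h ÷ 3600 s/h = 0.0788333 kg/s
t_res = M / Q_s = 5.62 / 0.0788333 = 71.2896 s
D = 57.1 mm = 0.0571 m;  h = 9.97 mm = 0.00997 m
Allowable rise: ΔT_a = T_lim − T_in = 220.8 − 173.3 = 47.5 K
γ̇_max² = ΔT_a·ρ·cp / (η·t_res) = [47.5 × 1072 × 2157] / [3203 × 71.2896] = 481.011 s⁻²
γ̇_max = sqrt(481.011) = 21.932 s⁻¹
Solve γ̇ = πDN/h for N: N_max = γ̇_max·h/(π·D) = 21.932 × 0.00997 / (π × 0.0571) = 1.21895 rev/s = 73.1371 rpm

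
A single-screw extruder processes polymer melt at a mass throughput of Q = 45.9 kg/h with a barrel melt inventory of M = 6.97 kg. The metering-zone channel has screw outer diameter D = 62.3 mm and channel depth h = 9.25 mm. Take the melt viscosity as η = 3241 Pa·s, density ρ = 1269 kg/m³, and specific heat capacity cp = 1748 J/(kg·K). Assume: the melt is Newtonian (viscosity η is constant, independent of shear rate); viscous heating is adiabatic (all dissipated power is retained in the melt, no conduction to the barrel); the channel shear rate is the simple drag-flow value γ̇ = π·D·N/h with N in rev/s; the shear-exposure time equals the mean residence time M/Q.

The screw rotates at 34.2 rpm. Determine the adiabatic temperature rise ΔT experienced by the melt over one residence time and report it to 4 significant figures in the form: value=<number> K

value=116.2 K

Q_s = Q / 3600 = 45.9 / 3600 = 0.01275 kg/s
t_res = M / Q_s = 6.97 / 0.01275 = 546.667 s
Convert to SI: D = 0.0623 m, h = 0.00925 m, N = 34.2/60 = 0.57 rev/s
Shear rate: γ̇ = πDN/h = π·0.0623·0.57/0.00925 = 12.0607 s⁻¹
Adiabatic rise: ΔT = η γ̇² t_res / (ρ cp) = 3241·(12.0607)²·546.667 / (1269·1748) = 116.182 K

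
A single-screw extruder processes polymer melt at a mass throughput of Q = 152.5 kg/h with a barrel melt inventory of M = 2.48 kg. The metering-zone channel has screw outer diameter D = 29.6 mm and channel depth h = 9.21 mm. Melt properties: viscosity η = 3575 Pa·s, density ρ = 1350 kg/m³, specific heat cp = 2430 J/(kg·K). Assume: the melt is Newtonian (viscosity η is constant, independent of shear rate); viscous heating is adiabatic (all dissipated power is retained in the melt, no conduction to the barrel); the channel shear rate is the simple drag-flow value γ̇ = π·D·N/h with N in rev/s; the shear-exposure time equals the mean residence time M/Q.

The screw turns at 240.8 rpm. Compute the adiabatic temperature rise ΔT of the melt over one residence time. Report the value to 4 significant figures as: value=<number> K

value=104.8 K

Q_s = Q / 3600 = 152.5 / 3600 = 0.0423611 kg/s
t_res = M / Q_s = 2.48 ÷ 0.0423611 = 58.5443 s
Convert to SI: D = 0.0296 m, h = 0.00921 m, N = 240.8/60 = 4.01333 rev/s
Shear rate: γ̇ = πDN/h = π·0.0296·4.01333/0.00921 = 40.5217 s⁻¹
ΔT = η·γ̇²·t_res / (ρ·cp) = 3575 · (40.5217)² · 58.5443 / (1350 · 2430) = 104.76 K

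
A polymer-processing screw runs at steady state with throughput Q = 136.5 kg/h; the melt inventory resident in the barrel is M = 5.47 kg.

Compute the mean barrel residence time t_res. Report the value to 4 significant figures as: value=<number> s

Q_s = Q / 3600 = 136.5 / 3600 = 0.0379167 kg/s
t_res = M / Q_s = 5.47 / 0.0379167 = 144.264 s

value=144.3 s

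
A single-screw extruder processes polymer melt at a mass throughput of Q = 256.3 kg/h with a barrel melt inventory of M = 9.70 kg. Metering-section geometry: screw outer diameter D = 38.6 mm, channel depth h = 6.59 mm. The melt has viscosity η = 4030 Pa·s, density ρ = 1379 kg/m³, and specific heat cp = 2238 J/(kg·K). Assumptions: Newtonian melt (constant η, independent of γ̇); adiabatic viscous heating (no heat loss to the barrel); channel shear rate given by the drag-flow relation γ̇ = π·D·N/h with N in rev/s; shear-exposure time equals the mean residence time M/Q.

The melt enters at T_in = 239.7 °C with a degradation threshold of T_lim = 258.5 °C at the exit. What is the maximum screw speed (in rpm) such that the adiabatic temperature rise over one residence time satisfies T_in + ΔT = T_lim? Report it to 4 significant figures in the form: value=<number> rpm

value=33.52 rpm

Throughput in SI: Q_s = 256.3 kg/h ÷ 3600 s/h = 0.0711944 kg/s
t_res = M / Q_s = 9.70 / 0.0711944 = 136.247 s
D = 38.6 mm = 0.0386 m;  h = 6.59 mm = 0.00659 m
ΔT_a = T_lim − T_in = 258.5 °C − 239.7 °C = 18.8 K
γ̇_max² = ΔT_a·ρ·cp/(η·t_res) = 18.8·1379·2238/(4030·136.247) = 105.67 s⁻²
Take the square root: γ̇_max = √(105.67) = 10.2796 s⁻¹
Solve γ̇ = πDN/h for N: N_max = γ̇_max·h/(π·D) = 10.2796 × 0.00659 / (π × 0.0386) = 0.55863 rev/s = 33.5178 rpm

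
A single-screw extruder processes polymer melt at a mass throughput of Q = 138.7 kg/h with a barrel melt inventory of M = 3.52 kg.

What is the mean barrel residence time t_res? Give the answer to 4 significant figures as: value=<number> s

Throughput in SI: Q_s = 138.7 kg/h ÷ 3600 s/h = 0.0385278 kg/s
t_res = M / Q_s = 3.52 ÷ 0.0385278 = 91.3627 s

value=91.36 s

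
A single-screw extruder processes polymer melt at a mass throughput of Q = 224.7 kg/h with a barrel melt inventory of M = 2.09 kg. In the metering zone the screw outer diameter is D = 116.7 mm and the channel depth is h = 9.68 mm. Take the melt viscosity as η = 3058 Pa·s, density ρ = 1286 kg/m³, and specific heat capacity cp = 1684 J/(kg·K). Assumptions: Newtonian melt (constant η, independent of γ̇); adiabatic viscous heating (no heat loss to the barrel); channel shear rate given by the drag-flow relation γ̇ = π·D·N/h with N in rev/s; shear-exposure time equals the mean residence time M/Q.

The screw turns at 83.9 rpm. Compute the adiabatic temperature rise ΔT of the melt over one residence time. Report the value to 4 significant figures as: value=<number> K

Convert throughput: Q = 224.7 kg/h = 224.7/3600 = 0.0624167 kg/s
t_res = M / Q_s = 2.09 / 0.0624167 = 33.4846 s
D = 116.7 mm = 0.1167 m;  h = 9.68 mm = 0.00968 m;  N = 83.9 rpm / 60 = 1.39833 rev/s
Shear rate: γ̇ = πDN/h = π·0.1167·1.39833/0.00968 = 52.961 s⁻¹
Adiabatic rise: ΔT = η γ̇² t_res / (ρ cp) = 3058·(52.961)²·33.4846 / (1286·1684) = 132.621 K

value=132.6 K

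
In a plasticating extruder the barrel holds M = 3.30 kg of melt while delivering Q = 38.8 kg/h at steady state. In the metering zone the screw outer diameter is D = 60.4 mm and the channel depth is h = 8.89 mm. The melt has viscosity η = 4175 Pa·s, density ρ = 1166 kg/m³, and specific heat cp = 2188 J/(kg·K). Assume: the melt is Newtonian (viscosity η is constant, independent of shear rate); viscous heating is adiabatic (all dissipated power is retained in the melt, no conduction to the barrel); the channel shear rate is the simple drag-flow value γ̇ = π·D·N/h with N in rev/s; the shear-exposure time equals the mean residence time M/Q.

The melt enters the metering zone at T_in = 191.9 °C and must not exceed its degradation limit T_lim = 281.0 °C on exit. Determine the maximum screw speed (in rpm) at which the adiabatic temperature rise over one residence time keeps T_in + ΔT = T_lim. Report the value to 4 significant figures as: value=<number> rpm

Q_s = Q / 3600 = 38.8 / 3600 = 0.0107778 kg/s
Mean residence time: t_res = M/Q_s = 3.30 kg / 0.0107778 kg/s = 306.186 s
Convert to metres: D = 0.0604 m, h = 0.00889 m
ΔT_a = T_lim − T_in = 281.0 − 191.9 = 89.1 K
γ̇_max² = ΔT_a·ρ·cp / (η·t_res) = [89.1 × 1166 × 2188] / [4175 × 306.186] = 177.821 s⁻²
γ̇_max = √177.821 = 13.3349 s⁻¹
Solve γ̇ = πDN/h for N: N_max = γ̇_max·h/(π·D) = 13.3349 × 0.00889 / (π × 0.0604) = 0.62475 rev/s = 37.485 rpm

value=37.48 rpm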